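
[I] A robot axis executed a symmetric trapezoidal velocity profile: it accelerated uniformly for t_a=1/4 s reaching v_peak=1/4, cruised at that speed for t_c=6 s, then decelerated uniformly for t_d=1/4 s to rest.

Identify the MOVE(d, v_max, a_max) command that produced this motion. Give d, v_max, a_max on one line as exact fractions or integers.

a_max = (1/4)/(1/4) = 1
d_a = ½·1/4·1/4 = 1/32; d_c = 1/4·6 = 3/2
d = 2·1/32 + 3/2 = 25/16
t_c = 6 > 0 so v_max = 1/4

d=25/16 v_max=1/4 a_max=1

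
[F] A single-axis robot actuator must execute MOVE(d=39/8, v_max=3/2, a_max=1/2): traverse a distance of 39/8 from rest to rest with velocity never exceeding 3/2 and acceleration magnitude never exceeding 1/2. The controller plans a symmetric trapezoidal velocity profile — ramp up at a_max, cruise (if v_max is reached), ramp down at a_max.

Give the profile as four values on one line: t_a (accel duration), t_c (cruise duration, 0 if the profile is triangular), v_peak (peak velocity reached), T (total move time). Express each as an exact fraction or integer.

t_a=3 t_c=1/4 v_peak=3/2 T=25/4

vₘ²/aₘ = (3/2)²/(1/2) = 9/2
39/8 ≥ 9/2 so v_max reached
t_a = (3/2)/(1/2) = 3; v_peak = 3/2
d_cruise = 39/8 − 9/2 = 3/8; t_c = (3/8)/(3/2) = 1/4
T = 2·3 + 1/4 = 25/4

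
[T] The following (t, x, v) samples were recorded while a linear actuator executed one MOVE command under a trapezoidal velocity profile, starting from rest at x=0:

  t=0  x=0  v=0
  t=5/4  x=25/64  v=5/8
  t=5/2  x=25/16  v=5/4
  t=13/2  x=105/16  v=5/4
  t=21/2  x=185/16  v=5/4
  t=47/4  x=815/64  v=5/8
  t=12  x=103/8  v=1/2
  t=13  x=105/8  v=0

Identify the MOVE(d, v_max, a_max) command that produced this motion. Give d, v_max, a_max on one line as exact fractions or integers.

d=105/8 v_max=5/4 a_max=1/2

final state: t=13, x=105/8, v=0 → d = 105/8
a_max = (5/8−0)/(5/4−0) = 1/2
max v = 5/4 over t∈[5/2,21/2] → v_max = 5/4
check: 5/4·(5/2+8) = 105/8 ✓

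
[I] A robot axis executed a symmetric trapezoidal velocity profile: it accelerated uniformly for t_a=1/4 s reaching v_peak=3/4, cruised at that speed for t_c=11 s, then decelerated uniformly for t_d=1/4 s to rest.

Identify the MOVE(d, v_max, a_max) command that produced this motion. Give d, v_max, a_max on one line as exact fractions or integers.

d=135/16 v_max=3/4 a_max=3

a_max = (3/4)/(1/4) = 3
d_a = ½·3/4·1/4 = 3/32; d_c = 3/4·11 = 33/4
d = 2·3/32 + 33/4 = 135/16
t_c = 11 > 0 → v_max = v_peak = 3/4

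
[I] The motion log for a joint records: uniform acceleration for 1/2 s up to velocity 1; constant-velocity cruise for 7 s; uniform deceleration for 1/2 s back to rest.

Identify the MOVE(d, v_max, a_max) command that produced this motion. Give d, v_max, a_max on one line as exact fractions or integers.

a_max = 1/(1/2) = 2
d_a = ½·1·1/2 = 1/4; d_c = 1·7 = 7
d = 2·1/4 + 7 = 15/2
t_c = 7 > 0 ⇒ limit active, v_max = 1

d=15/2 v_max=1 a_max=2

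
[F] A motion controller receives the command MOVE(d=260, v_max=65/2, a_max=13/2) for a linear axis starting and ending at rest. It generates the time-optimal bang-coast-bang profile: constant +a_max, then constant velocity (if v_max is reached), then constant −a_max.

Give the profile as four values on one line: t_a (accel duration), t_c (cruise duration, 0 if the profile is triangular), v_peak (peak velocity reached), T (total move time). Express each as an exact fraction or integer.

t_a=5 t_c=3 v_peak=65/2 T=13

vₘ²/aₘ = (65/2)²/(13/2) = 325/2
260 ≥ 325/2 → trapezoidal
t_a = (65/2)/(13/2) = 5; v_peak = 65/2
d_cruise = 260 − 325/2 = 195/2; t_c = (195/2)/(65/2) = 3
T = 2·5 + 3 = 13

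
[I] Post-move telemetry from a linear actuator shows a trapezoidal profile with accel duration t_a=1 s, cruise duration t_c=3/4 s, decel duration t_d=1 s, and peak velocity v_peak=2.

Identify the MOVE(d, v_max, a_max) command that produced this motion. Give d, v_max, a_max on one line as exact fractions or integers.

d=7/2 v_max=2 a_max=2

a_max = 2/1 = 2
d_a = ½·2·1 = 1; d_c = 2·3/4 = 3/2
d = 2·1 + 3/2 = 7/2
t_c = 3/4 > 0 so v_max = 2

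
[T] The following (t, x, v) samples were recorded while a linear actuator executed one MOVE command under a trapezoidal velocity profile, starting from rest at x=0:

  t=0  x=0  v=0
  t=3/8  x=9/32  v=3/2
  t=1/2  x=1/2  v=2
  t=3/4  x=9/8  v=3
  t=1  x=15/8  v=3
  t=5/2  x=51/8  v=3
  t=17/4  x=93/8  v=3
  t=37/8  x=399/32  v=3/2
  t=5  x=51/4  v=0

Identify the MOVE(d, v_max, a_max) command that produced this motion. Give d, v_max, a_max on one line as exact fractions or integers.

d=51/4 v_max=3 a_max=4

final state: t=5, x=51/4, v=0 → d = 51/4
a_max = (3/2−0)/(3/8−0) = 4
max v = 3 over t∈[3/4,17/4] → v_max = 3
check: 3·(3/4+7/2) = 51/4 ✓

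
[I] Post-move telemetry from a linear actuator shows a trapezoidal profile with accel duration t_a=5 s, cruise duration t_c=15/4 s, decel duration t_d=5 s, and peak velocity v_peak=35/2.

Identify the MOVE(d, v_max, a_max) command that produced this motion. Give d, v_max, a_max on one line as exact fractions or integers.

d=1225/8 v_max=35/2 a_max=7/2

a_max = (35/2)/5 = 7/2
d_a = ½·35/2·5 = 175/4; d_c = 35/2·15/4 = 525/8
d = 2·175/4 + 525/8 = 1225/8
t_c = 15/4 > 0 so v_max = 35/2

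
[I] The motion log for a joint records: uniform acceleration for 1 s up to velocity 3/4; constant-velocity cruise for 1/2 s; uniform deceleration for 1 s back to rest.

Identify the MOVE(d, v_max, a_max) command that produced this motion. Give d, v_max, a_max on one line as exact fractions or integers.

d=9/8 v_max=3/4 a_max=3/4

a_max = (3/4)/1 = 3/4
d_a = ½·3/4·1 = 3/8; d_c = 3/4·1/2 = 3/8
d = 2·3/8 + 3/8 = 9/8
t_c = 1/2 > 0 so v_max = 3/4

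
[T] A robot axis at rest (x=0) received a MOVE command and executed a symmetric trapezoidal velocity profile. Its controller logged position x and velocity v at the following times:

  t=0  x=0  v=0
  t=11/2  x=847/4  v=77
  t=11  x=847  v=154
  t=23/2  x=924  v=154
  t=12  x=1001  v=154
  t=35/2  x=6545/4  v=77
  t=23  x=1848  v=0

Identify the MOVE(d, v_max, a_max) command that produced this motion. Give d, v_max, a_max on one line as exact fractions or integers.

d=1848 v_max=154 a_max=14

final state: t=23, x=1848, v=0 → d = 1848
a_max = (77−0)/(11/2−0) = 14
max v = 154 over t∈[11,12] → v_max = 154
check: 154·(11+1) = 1848 ✓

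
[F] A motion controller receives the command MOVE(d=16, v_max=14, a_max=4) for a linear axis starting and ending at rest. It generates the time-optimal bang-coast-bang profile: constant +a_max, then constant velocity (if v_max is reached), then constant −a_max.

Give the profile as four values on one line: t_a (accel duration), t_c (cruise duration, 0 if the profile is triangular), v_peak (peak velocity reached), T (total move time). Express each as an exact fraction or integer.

v_max²/a_max = 14²/4 = 49
16 < 49 ⇒ no cruise
v_peak = √(16·4) = √64 = 8
t_a = 8/4 = 2; t_c = 0
T = 2·2 = 4

t_a=2 t_c=0 v_peak=8 T=4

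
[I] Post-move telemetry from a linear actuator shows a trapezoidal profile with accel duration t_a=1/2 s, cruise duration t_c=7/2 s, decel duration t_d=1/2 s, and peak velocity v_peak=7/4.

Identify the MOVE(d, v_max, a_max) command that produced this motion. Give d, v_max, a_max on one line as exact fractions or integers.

d=7 v_max=7/4 a_max=7/2

a_max = (7/4)/(1/2) = 7/2
d_a = ½·7/4·1/2 = 7/16; d_c = 7/4·7/2 = 49/8
d = 2·7/16 + 49/8 = 7
t_c = 7/2 > 0 → v_max = v_peak = 7/4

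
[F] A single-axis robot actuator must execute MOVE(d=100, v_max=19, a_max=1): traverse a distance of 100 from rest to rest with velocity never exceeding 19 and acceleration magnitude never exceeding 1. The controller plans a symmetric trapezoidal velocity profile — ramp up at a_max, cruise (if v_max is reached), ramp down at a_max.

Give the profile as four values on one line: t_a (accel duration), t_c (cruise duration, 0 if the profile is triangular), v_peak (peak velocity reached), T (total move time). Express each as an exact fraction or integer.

vₘ²/aₘ = 19²/1 = 361
100 < 361 ⇒ no cruise
v_peak = √(100·1) = √100 = 10
t_a = 10/1 = 10; t_c = 0
T = 2·10 = 20

t_a=10 t_c=0 v_peak=10 T=20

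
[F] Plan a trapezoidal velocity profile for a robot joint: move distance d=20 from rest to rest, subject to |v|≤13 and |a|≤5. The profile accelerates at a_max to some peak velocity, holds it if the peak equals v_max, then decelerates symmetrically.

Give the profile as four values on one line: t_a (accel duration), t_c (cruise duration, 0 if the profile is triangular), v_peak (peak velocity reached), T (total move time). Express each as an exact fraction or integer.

t_a=2 t_c=0 v_peak=10 T=4

vₘ²/aₘ = 13²/5 = 169/5
20 < 169/5 so t_c = 0
v_peak = √(20·5) = √100 = 10
t_a = 10/5 = 2; t_c = 0
T = 2·2 = 4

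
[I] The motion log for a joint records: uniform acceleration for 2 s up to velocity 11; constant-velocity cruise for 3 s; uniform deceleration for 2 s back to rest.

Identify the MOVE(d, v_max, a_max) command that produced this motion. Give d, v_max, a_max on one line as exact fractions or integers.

a_max = 11/2
d_a = ½·11·2 = 11; d_c = 11·3 = 33
d = 2·11 + 33 = 55
t_c = 3 > 0 ⇒ limit active, v_max = 11

d=55 v_max=11 a_max=11/2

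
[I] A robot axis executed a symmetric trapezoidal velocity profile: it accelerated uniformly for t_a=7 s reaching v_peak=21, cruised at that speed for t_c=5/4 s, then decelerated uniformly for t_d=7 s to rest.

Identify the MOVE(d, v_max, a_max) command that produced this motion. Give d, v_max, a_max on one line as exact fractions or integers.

d=693/4 v_max=21 a_max=3

a_max = 21/7 = 3
d_a = ½·21·7 = 147/2; d_c = 21·5/4 = 105/4
d = 2·147/2 + 105/4 = 693/4
t_c = 5/4 > 0 → v_max = v_peak = 21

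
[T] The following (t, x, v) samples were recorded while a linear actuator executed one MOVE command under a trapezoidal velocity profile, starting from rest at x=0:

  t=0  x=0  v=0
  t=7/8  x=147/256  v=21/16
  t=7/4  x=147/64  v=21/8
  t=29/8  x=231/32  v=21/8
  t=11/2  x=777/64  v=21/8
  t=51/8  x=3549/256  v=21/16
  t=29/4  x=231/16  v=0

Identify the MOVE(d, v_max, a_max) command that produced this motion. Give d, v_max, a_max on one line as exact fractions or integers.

d=231/16 v_max=21/8 a_max=3/2

final state: t=29/4, x=231/16, v=0 → d = 231/16
a_max = (21/16−0)/(7/8−0) = 3/2
max v = 21/8 over t∈[7/4,11/2] → v_max = 21/8
check: 21/8·(7/4+15/4) = 231/16 ✓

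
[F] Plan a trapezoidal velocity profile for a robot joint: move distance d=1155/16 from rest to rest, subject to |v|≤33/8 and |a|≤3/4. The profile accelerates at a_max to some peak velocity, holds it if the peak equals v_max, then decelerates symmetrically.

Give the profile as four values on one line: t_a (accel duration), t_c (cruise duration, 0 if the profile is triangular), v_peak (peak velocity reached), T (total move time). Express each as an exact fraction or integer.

t_a=11/2 t_c=12 v_peak=33/8 T=23

(v_max)²/a_max = (33/8)²/(3/4) = 363/16
1155/16 ≥ 363/16 → trapezoidal
t_a = (33/8)/(3/4) = 11/2; v_peak = 33/8
d_cruise = 1155/16 − 363/16 = 99/2; t_c = (99/2)/(33/8) = 12
T = 2·11/2 + 12 = 23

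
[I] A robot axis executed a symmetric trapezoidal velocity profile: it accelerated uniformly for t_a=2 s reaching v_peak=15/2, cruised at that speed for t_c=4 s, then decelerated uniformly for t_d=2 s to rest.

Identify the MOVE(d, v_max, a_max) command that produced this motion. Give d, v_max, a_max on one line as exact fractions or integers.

a_max = (15/2)/2 = 15/4
d_a = ½·15/2·2 = 15/2; d_c = 15/2·4 = 30
d = 2·15/2 + 30 = 45
t_c = 4 > 0 → v_max = v_peak = 15/2

d=45 v_max=15/2 a_max=15/4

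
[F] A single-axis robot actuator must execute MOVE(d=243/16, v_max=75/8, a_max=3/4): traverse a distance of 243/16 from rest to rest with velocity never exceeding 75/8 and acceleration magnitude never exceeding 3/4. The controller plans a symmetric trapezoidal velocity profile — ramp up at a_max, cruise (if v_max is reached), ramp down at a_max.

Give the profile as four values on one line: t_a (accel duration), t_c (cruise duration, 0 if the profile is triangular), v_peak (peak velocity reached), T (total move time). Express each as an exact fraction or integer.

v_max²/a_max = (75/8)²/(3/4) = 1875/16
243/16 < 1875/16 → triangular
v_peak = √(243/16·3/4) = √(729/64) = 27/8
t_a = (27/8)/(3/4) = 9/2; t_c = 0
T = 2·9/2 = 9

t_a=9/2 t_c=0 v_peak=27/8 T=9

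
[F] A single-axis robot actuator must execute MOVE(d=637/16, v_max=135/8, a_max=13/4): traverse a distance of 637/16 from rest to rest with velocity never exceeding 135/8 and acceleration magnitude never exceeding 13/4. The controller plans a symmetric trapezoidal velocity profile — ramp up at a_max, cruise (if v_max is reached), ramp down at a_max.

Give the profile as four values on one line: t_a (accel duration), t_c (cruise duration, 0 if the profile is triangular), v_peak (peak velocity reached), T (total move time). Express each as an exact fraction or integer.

t_a=7/2 t_c=0 v_peak=91/8 T=7

(v_max)²/a_max = (135/8)²/(13/4) = 18225/208
637/16 < 18225/208 so t_c = 0
v_peak = √(637/16·13/4) = √(8281/64) = 91/8
t_a = (91/8)/(13/4) = 7/2; t_c = 0
T = 2·7/2 = 7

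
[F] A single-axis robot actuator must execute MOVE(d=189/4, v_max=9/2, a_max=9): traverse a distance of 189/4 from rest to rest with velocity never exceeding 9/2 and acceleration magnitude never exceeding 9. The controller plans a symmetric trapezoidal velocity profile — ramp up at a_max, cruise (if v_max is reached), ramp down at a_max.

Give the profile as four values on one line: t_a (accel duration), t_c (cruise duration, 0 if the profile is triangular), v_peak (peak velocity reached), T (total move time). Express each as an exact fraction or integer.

t_a=1/2 t_c=10 v_peak=9/2 T=11

(v_max)²/a_max = (9/2)²/9 = 9/4
189/4 ≥ 9/4 → trapezoidal
t_a = (9/2)/9 = 1/2; v_peak = 9/2
d_cruise = 189/4 − 9/4 = 45; t_c = 45/(9/2) = 10
T = 2·1/2 + 10 = 11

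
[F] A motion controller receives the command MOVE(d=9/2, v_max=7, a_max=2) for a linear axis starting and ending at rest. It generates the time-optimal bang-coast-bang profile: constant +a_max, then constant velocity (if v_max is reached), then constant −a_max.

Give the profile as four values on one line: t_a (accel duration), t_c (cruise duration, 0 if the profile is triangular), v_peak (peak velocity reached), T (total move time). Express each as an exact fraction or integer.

t_a=3/2 t_c=0 v_peak=3 T=3

vₘ²/aₘ = 7²/2 = 49/2
9/2 < 49/2 so t_c = 0
v_peak = √(9/2·2) = √9 = 3
t_a = 3/2; t_c = 0
T = 2·3/2 = 3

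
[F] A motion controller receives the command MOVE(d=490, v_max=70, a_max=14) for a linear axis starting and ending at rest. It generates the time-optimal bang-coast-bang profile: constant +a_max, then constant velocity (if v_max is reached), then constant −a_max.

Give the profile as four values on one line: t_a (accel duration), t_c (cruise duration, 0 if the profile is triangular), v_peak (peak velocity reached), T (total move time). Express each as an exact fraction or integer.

t_a=5 t_c=2 v_peak=70 T=12

v_max²/a_max = 70²/14 = 350
490 ≥ 350 ⇒ cruise phase
t_a = 70/14 = 5; v_peak = 70
d_cruise = 490 − 350 = 140; t_c = 140/70 = 2
T = 2·5 + 2 = 12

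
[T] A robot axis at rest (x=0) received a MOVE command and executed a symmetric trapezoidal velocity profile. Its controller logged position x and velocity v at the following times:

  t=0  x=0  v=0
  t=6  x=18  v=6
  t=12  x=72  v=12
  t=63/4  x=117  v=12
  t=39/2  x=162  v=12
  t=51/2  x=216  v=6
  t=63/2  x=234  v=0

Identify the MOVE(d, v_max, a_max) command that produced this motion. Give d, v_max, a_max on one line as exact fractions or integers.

final state: t=63/2, x=234, v=0 → d = 234
a_max = (6−0)/(6−0) = 1
max v = 12 over t∈[12,39/2] → v_max = 12
check: 12·(12+15/2) = 234 ✓

d=234 v_max=12 a_max=1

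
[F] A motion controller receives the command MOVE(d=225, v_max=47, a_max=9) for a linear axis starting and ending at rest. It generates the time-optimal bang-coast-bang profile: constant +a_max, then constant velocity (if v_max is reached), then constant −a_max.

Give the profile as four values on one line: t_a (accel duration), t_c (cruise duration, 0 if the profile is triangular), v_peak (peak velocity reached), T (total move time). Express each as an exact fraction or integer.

(v_max)²/a_max = 47²/9 = 2209/9
225 < 2209/9 ⇒ no cruise
v_peak = √(225·9) = √2025 = 45
t_a = 45/9 = 5; t_c = 0
T = 2·5 = 10

t_a=5 t_c=0 v_peak=45 T=10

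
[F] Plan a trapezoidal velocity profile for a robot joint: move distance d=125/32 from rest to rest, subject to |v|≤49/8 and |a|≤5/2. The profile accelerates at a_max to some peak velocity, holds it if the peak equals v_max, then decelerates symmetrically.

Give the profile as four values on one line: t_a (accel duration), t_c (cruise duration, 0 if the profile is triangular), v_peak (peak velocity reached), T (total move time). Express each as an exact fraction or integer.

vₘ²/aₘ = (49/8)²/(5/2) = 2401/160
125/32 < 2401/160 so t_c = 0
v_peak = √(125/32·5/2) = √(625/64) = 25/8
t_a = (25/8)/(5/2) = 5/4; t_c = 0
T = 2·5/4 = 5/2

t_a=5/4 t_c=0 v_peak=25/8 T=5/2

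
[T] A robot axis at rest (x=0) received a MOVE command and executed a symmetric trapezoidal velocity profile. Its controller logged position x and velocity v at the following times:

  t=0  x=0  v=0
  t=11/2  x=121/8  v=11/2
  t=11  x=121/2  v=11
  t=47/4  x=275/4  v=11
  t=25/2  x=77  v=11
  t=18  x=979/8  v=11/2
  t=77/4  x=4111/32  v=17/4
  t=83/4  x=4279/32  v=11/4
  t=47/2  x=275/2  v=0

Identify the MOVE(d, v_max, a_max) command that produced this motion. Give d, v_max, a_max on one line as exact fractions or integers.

final state: t=47/2, x=275/2, v=0 → d = 275/2
a_max = (11/2−0)/(11/2−0) = 1
max v = 11 over t∈[11,25/2] → v_max = 11
check: 11·(11+3/2) = 275/2 ✓

d=275/2 v_max=11 a_max=1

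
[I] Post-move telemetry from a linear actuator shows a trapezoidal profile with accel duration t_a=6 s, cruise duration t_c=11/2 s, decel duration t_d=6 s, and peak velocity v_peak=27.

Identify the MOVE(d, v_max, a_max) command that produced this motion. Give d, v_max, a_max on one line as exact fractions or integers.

a_max = 27/6 = 9/2
d_a = ½·27·6 = 81; d_c = 27·11/2 = 297/2
d = 2·81 + 297/2 = 621/2
t_c = 11/2 > 0 → v_max = v_peak = 27

d=621/2 v_max=27 a_max=9/2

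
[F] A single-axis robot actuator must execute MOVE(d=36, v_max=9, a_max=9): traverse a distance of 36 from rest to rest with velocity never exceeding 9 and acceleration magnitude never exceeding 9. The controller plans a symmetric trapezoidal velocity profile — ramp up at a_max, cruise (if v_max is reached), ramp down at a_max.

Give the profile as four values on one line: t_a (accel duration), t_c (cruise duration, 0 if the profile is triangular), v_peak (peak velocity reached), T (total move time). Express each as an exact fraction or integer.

t_a=1 t_c=3 v_peak=9 T=5

vₘ²/aₘ = 9²/9 = 9
36 ≥ 9 ⇒ cruise phase
t_a = 9/9 = 1; v_peak = 9
d_cruise = 36 − 9 = 27; t_c = 27/9 = 3
T = 2·1 + 3 = 5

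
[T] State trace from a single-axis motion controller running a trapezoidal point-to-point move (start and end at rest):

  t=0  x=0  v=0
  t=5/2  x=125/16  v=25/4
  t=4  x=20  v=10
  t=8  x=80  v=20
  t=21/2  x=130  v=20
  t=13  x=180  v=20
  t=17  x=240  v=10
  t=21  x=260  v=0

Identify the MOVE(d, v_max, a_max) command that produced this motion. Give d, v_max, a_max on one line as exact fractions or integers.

d=260 v_max=20 a_max=5/2

final state: t=21, x=260, v=0 → d = 260
a_max = (25/4−0)/(5/2−0) = 5/2
max v = 20 over t∈[8,13] → v_max = 20
check: 20·(8+5) = 260 ✓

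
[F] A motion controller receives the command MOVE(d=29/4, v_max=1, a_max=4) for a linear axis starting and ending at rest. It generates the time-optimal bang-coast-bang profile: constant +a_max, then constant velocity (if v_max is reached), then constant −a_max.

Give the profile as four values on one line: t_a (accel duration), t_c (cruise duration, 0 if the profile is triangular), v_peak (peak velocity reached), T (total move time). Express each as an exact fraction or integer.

(v_max)²/a_max = 1²/4 = 1/4
29/4 ≥ 1/4 → trapezoidal
t_a = 1/4; v_peak = 1
d_cruise = 29/4 − 1/4 = 7; t_c = 7/1 = 7
T = 2·1/4 + 7 = 15/2

t_a=1/4 t_c=7 v_peak=1 T=15/2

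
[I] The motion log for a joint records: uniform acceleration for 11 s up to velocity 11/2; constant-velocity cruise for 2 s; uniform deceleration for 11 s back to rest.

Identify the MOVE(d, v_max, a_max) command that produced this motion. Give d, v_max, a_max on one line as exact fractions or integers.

d=143/2 v_max=11/2 a_max=1/2

a_max = (11/2)/11 = 1/2
d_a = ½·11/2·11 = 121/4; d_c = 11/2·2 = 11
d = 2·121/4 + 11 = 143/2
t_c = 2 > 0 ⇒ limit active, v_max = 11/2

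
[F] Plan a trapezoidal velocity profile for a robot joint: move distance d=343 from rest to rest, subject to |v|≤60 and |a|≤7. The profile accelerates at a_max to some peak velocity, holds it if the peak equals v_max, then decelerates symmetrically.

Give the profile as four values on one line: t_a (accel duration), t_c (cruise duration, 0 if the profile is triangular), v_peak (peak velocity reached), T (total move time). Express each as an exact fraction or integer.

t_a=7 t_c=0 v_peak=49 T=14

(v_max)²/a_max = 60²/7 = 3600/7
343 < 3600/7 → triangular
v_peak = √(343·7) = √2401 = 49
t_a = 49/7 = 7; t_c = 0
T = 2·7 = 14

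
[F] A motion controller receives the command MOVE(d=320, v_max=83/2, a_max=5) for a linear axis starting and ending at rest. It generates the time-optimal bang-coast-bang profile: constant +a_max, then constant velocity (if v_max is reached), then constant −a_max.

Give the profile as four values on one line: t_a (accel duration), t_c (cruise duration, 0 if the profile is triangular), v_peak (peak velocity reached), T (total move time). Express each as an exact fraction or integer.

t_a=8 t_c=0 v_peak=40 T=16

vₘ²/aₘ = (83/2)²/5 = 6889/20
320 < 6889/20 → triangular
v_peak = √(320·5) = √1600 = 40
t_a = 40/5 = 8; t_c = 0
T = 2·8 = 16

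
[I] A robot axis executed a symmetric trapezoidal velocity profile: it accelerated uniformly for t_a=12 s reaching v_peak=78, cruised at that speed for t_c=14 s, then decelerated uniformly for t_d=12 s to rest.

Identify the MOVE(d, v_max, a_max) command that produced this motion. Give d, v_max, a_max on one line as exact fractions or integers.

d=2028 v_max=78 a_max=13/2

a_max = 78/12 = 13/2
d_a = ½·78·12 = 468; d_c = 78·14 = 1092
d = 2·468 + 1092 = 2028
t_c = 14 > 0 so v_max = 78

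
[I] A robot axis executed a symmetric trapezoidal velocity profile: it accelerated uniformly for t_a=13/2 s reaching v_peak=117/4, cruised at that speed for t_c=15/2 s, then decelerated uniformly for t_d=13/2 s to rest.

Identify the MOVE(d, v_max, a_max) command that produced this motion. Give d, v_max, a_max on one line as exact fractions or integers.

a_max = (117/4)/(13/2) = 9/2
d_a = ½·117/4·13/2 = 1521/16; d_c = 117/4·15/2 = 1755/8
d = 2·1521/16 + 1755/8 = 819/2
t_c = 15/2 > 0 → v_max = v_peak = 117/4

d=819/2 v_max=117/4 a_max=9/2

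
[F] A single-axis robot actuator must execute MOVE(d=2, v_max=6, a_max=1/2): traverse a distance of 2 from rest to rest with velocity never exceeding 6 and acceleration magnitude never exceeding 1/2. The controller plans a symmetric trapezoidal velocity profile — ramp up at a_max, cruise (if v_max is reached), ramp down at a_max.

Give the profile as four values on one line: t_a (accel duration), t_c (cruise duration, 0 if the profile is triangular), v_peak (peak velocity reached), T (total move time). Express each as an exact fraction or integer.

t_a=2 t_c=0 v_peak=1 T=4

(v_max)²/a_max = 6²/(1/2) = 72
2 < 72 ⇒ no cruise
v_peak = √(2·1/2) = √1 = 1
t_a = 1/(1/2) = 2; t_c = 0
T = 2·2 = 4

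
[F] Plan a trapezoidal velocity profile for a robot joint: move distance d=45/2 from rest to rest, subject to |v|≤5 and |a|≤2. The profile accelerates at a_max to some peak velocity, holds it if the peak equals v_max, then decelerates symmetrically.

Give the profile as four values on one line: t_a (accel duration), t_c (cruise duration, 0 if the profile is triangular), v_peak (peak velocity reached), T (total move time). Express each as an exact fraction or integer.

t_a=5/2 t_c=2 v_peak=5 T=7

v_max²/a_max = 5²/2 = 25/2
45/2 ≥ 25/2 → trapezoidal
t_a = 5/2; v_peak = 5
d_cruise = 45/2 − 25/2 = 10; t_c = 10/5 = 2
T = 2·5/2 + 2 = 7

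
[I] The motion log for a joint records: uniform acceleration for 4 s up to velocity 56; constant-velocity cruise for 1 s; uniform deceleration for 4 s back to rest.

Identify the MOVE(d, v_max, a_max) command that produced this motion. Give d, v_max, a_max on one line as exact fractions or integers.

a_max = 56/4 = 14
d_a = ½·56·4 = 112; d_c = 56·1 = 56
d = 2·112 + 56 = 280
t_c = 1 > 0 → v_max = v_peak = 56

d=280 v_max=56 a_max=14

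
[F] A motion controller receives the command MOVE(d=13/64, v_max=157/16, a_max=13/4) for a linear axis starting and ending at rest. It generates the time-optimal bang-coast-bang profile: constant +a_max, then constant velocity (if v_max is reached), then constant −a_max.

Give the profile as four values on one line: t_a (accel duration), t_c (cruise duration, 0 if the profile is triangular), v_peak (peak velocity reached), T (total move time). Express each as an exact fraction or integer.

t_a=1/4 t_c=0 v_peak=13/16 T=1/2

(v_max)²/a_max = (157/16)²/(13/4) = 24649/832
13/64 < 24649/832 so t_c = 0
v_peak = √(13/64·13/4) = √(169/256) = 13/16
t_a = (13/16)/(13/4) = 1/4; t_c = 0
T = 2·1/4 = 1/2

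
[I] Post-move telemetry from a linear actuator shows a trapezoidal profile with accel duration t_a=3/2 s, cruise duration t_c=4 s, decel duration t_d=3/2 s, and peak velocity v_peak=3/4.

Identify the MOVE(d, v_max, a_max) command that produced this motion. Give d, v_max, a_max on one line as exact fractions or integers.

a_max = (3/4)/(3/2) = 1/2
d_a = ½·3/4·3/2 = 9/16; d_c = 3/4·4 = 3
d = 2·9/16 + 3 = 33/8
t_c = 4 > 0 so v_max = 3/4

d=33/8 v_max=3/4 a_max=1/2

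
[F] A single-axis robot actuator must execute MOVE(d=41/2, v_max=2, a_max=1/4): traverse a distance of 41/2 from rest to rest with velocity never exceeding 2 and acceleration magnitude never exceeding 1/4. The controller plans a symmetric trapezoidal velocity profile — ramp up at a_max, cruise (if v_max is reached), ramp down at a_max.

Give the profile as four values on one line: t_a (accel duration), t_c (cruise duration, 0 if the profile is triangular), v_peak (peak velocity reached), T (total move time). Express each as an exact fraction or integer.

vₘ²/aₘ = 2²/(1/4) = 16
41/2 ≥ 16 ⇒ cruise phase
t_a = 2/(1/4) = 8; v_peak = 2
d_cruise = 41/2 − 16 = 9/2; t_c = (9/2)/2 = 9/4
T = 2·8 + 9/4 = 73/4

t_a=8 t_c=9/4 v_peak=2 T=73/4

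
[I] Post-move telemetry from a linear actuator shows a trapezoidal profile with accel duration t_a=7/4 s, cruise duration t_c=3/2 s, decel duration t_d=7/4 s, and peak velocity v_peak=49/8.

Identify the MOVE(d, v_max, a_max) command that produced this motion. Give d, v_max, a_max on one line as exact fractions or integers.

d=637/32 v_max=49/8 a_max=7/2

a_max = (49/8)/(7/4) = 7/2
d_a = ½·49/8·7/4 = 343/64; d_c = 49/8·3/2 = 147/16
d = 2·343/64 + 147/16 = 637/32
t_c = 3/2 > 0 so v_max = 49/8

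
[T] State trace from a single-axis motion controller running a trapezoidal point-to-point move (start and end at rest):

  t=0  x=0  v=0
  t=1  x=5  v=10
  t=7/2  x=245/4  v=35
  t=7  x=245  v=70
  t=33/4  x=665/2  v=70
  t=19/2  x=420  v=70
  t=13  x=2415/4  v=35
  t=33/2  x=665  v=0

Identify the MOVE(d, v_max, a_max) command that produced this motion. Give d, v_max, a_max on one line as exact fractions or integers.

final state: t=33/2, x=665, v=0 → d = 665
a_max = (10−0)/(1−0) = 10
max v = 70 over t∈[7,19/2] → v_max = 70
check: 70·(7+5/2) = 665 ✓

d=665 v_max=70 a_max=10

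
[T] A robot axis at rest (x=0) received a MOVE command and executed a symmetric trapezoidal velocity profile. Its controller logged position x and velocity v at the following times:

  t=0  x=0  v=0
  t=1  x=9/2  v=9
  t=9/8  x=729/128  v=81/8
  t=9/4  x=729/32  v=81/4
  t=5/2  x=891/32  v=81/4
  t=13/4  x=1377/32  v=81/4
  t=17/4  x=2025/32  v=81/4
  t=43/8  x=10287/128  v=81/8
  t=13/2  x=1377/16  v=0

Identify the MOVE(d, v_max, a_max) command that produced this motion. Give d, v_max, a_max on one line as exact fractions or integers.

final state: t=13/2, x=1377/16, v=0 → d = 1377/16
a_max = (9−0)/(1−0) = 9
max v = 81/4 over t∈[9/4,17/4] → v_max = 81/4
check: 81/4·(9/4+2) = 1377/16 ✓

d=1377/16 v_max=81/4 a_max=9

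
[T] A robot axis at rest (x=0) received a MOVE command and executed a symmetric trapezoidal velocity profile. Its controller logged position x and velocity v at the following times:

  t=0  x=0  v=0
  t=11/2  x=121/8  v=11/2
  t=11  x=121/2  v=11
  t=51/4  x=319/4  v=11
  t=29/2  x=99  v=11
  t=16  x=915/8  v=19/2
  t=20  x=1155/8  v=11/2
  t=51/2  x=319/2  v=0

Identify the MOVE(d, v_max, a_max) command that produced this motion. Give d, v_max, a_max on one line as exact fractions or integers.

final state: t=51/2, x=319/2, v=0 → d = 319/2
a_max = (11/2−0)/(11/2−0) = 1
max v = 11 over t∈[11,29/2] → v_max = 11
check: 11·(11+7/2) = 319/2 ✓

d=319/2 v_max=11 a_max=1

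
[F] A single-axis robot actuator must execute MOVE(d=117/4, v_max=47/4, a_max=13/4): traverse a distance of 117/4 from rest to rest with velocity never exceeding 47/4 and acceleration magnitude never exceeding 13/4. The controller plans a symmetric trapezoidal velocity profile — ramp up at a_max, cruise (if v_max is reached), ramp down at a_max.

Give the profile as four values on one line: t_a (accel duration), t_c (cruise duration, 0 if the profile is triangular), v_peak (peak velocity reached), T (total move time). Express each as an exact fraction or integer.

t_a=3 t_c=0 v_peak=39/4 T=6

(v_max)²/a_max = (47/4)²/(13/4) = 2209/52
117/4 < 2209/52 → triangular
v_peak = √(117/4·13/4) = √(1521/16) = 39/4
t_a = (39/4)/(13/4) = 3; t_c = 0
T = 2·3 = 6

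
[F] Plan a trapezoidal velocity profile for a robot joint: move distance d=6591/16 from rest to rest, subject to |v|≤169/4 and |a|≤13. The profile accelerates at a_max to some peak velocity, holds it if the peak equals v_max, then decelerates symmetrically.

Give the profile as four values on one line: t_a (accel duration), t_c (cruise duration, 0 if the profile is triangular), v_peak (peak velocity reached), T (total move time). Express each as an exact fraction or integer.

vₘ²/aₘ = (169/4)²/13 = 2197/16
6591/16 ≥ 2197/16 ⇒ cruise phase
t_a = (169/4)/13 = 13/4; v_peak = 169/4
d_cruise = 6591/16 − 2197/16 = 2197/8; t_c = (2197/8)/(169/4) = 13/2
T = 2·13/4 + 13/2 = 13

t_a=13/4 t_c=13/2 v_peak=169/4 T=13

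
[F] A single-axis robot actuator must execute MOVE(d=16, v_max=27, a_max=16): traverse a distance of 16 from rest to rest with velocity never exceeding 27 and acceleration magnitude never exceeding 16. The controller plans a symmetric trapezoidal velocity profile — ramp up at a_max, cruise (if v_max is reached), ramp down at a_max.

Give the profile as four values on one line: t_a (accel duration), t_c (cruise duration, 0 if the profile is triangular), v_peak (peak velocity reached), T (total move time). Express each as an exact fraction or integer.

(v_max)²/a_max = 27²/16 = 729/16
16 < 729/16 ⇒ no cruise
v_peak = √(16·16) = √256 = 16
t_a = 16/16 = 1; t_c = 0
T = 2·1 = 2

t_a=1 t_c=0 v_peak=16 T=2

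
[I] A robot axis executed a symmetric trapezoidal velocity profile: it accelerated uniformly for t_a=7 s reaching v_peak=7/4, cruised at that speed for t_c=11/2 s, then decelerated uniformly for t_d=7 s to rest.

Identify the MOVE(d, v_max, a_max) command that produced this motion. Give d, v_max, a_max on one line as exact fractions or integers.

d=175/8 v_max=7/4 a_max=1/4

a_max = (7/4)/7 = 1/4
d_a = ½·7/4·7 = 49/8; d_c = 7/4·11/2 = 77/8
d = 2·49/8 + 77/8 = 175/8
t_c = 11/2 > 0 → v_max = v_peak = 7/4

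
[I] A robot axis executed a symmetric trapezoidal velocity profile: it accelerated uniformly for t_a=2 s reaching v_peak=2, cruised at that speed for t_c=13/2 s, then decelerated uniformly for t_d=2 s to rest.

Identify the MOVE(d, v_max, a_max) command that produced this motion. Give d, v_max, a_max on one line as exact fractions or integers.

a_max = 2/2 = 1
d_a = ½·2·2 = 2; d_c = 2·13/2 = 13
d = 2·2 + 13 = 17
t_c = 13/2 > 0 so v_max = 2

d=17 v_max=2 a_max=1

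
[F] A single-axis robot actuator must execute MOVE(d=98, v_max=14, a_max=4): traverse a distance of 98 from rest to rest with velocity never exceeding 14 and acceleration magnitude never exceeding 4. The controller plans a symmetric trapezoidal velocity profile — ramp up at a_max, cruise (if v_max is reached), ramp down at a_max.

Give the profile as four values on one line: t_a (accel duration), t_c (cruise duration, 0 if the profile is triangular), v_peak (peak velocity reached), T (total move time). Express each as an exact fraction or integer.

vₘ²/aₘ = 14²/4 = 49
98 ≥ 49 ⇒ cruise phase
t_a = 14/4 = 7/2; v_peak = 14
d_cruise = 98 − 49 = 49; t_c = 49/14 = 7/2
T = 2·7/2 + 7/2 = 21/2

t_a=7/2 t_c=7/2 v_peak=14 T=21/2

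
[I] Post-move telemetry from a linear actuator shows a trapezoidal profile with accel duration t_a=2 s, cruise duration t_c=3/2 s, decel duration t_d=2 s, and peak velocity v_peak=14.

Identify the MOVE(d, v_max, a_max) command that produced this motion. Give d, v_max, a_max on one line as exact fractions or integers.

d=49 v_max=14 a_max=7

a_max = 14/2 = 7
d_a = ½·14·2 = 14; d_c = 14·3/2 = 21
d = 2·14 + 21 = 49
t_c = 3/2 > 0 ⇒ limit active, v_max = 14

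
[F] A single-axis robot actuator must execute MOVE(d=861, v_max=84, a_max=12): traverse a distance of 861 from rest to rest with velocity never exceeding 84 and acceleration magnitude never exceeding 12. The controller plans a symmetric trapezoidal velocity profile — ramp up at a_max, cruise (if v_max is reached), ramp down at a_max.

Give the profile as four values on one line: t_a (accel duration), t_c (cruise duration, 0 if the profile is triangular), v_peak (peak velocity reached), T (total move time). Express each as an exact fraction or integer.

v_max²/a_max = 84²/12 = 588
861 ≥ 588 ⇒ cruise phase
t_a = 84/12 = 7; v_peak = 84
d_cruise = 861 − 588 = 273; t_c = 273/84 = 13/4
T = 2·7 + 13/4 = 69/4

t_a=7 t_c=13/4 v_peak=84 T=69/4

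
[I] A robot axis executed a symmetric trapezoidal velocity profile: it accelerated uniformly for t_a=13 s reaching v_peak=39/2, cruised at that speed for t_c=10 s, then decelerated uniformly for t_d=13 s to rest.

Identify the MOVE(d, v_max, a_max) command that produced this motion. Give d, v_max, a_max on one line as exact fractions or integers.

d=897/2 v_max=39/2 a_max=3/2

a_max = (39/2)/13 = 3/2
d_a = ½·39/2·13 = 507/4; d_c = 39/2·10 = 195
d = 2·507/4 + 195 = 897/2
t_c = 10 > 0 → v_max = v_peak = 39/2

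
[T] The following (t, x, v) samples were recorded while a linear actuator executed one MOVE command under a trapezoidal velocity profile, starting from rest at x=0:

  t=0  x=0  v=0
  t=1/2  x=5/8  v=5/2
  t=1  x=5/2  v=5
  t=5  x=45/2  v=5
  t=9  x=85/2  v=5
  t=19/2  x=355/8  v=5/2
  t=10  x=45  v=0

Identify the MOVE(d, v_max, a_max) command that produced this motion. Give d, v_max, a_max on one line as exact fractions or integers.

final state: t=10, x=45, v=0 → d = 45
a_max = (5/2−0)/(1/2−0) = 5
max v = 5 over t∈[1,9] → v_max = 5
check: 5·(1+8) = 45 ✓

d=45 v_max=5 a_max=5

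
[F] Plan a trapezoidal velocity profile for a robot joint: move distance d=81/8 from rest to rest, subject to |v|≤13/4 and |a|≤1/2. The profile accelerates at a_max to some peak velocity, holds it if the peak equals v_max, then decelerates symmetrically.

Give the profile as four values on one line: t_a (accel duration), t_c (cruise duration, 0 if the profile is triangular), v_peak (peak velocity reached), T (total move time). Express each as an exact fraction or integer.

t_a=9/2 t_c=0 v_peak=9/4 T=9

v_max²/a_max = (13/4)²/(1/2) = 169/8
81/8 < 169/8 so t_c = 0
v_peak = √(81/8·1/2) = √(81/16) = 9/4
t_a = (9/4)/(1/2) = 9/2; t_c = 0
T = 2·9/2 = 9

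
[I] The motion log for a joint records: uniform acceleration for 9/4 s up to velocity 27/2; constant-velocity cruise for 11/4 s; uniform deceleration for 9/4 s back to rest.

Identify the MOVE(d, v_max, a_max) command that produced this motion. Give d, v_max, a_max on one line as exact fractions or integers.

d=135/2 v_max=27/2 a_max=6

a_max = (27/2)/(9/4) = 6
d_a = ½·27/2·9/4 = 243/16; d_c = 27/2·11/4 = 297/8
d = 2·243/16 + 297/8 = 135/2
t_c = 11/4 > 0 → v_max = v_peak = 27/2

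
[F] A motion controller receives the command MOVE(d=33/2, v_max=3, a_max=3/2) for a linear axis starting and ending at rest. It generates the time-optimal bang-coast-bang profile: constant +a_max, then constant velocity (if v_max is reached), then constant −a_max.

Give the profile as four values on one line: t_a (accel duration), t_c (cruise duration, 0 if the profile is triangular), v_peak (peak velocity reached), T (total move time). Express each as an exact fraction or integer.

(v_max)²/a_max = 3²/(3/2) = 6
33/2 ≥ 6 → trapezoidal
t_a = 3/(3/2) = 2; v_peak = 3
d_cruise = 33/2 − 6 = 21/2; t_c = (21/2)/3 = 7/2
T = 2·2 + 7/2 = 15/2

t_a=2 t_c=7/2 v_peak=3 T=15/2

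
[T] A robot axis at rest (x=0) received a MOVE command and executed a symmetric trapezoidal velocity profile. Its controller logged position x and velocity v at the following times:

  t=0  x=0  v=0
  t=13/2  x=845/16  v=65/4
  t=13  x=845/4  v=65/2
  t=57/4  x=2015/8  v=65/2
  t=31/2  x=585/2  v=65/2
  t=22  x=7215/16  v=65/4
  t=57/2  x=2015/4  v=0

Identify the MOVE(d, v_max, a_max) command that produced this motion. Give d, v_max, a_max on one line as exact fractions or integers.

final state: t=57/2, x=2015/4, v=0 → d = 2015/4
a_max = (65/4−0)/(13/2−0) = 5/2
max v = 65/2 over t∈[13,31/2] → v_max = 65/2
check: 65/2·(13+5/2) = 2015/4 ✓

d=2015/4 v_max=65/2 a_max=5/2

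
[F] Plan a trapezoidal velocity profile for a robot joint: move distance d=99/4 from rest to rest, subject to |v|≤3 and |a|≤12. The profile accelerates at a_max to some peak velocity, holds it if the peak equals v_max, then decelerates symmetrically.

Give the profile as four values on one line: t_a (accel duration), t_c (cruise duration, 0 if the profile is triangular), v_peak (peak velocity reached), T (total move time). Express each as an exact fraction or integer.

t_a=1/4 t_c=8 v_peak=3 T=17/2

(v_max)²/a_max = 3²/12 = 3/4
99/4 ≥ 3/4 so v_max reached
t_a = 3/12 = 1/4; v_peak = 3
d_cruise = 99/4 − 3/4 = 24; t_c = 24/3 = 8
T = 2·1/4 + 8 = 17/2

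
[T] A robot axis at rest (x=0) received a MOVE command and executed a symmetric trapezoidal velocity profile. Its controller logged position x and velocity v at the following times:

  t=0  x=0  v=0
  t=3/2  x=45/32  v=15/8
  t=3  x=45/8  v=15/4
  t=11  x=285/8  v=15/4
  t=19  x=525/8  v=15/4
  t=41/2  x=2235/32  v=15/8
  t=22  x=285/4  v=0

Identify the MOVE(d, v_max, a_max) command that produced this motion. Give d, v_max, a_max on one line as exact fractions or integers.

final state: t=22, x=285/4, v=0 → d = 285/4
a_max = (15/8−0)/(3/2−0) = 5/4
max v = 15/4 over t∈[3,19] → v_max = 15/4
check: 15/4·(3+16) = 285/4 ✓

d=285/4 v_max=15/4 a_max=5/4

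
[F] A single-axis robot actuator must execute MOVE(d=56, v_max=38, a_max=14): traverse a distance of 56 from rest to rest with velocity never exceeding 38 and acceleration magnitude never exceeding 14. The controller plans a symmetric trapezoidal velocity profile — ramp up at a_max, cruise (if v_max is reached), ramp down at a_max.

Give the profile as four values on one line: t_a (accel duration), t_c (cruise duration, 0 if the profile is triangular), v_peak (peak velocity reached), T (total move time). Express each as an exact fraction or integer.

t_a=2 t_c=0 v_peak=28 T=4

v_max²/a_max = 38²/14 = 722/7
56 < 722/7 → triangular
v_peak = √(56·14) = √784 = 28
t_a = 28/14 = 2; t_c = 0
T = 2·2 = 4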